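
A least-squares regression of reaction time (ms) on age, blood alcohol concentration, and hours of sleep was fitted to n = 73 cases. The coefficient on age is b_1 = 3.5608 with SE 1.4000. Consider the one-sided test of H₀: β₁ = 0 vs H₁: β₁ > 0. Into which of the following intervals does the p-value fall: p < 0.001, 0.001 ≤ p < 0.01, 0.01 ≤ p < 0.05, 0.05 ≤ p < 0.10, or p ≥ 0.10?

t = 3.5608 / 1.4000 = 2.543.
df = n − k − 1 = 73 − 3 − 1 = 69.
One-sided p = P(T_{69} > t) ≈ 0.0066.
So 0.001 ≤ p < 0.01.

0.001 ≤ p < 0.01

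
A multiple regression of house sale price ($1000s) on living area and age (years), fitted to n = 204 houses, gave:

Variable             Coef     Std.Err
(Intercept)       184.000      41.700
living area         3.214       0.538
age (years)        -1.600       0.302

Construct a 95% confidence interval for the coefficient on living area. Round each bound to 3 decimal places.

(2.153, 4.275)

Read off: b = 3.214, SE = 0.538 for living area.
df = n − k − 1 = 204 − 2 − 1 = 201.
t* = t_{0.025, 201} = 1.971837.
Margin = t* × SE = 1.971837 × 0.538 = 1.06085.
CI: 3.214 ± 1.06085 → (2.153, 4.275).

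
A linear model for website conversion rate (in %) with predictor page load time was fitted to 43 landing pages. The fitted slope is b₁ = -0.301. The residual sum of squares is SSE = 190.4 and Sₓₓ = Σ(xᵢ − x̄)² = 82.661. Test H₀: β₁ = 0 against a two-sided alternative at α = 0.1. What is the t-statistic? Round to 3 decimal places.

t = -1.270

MSE = SSE/(n − 2) = 190.4/41 = 4.6439.
SE(b₁) = √(MSE/Sₓₓ) = √(4.6439/82.661) = 0.237023.
t = -0.301 / 0.237023 = -1.270.
df = n − 2 = 41.
Two-sided p ≈ 0.2113, which is ≥ 0.1, so fail to reject H₀.
The data do not give significant evidence of an association between page load time and website conversion rate.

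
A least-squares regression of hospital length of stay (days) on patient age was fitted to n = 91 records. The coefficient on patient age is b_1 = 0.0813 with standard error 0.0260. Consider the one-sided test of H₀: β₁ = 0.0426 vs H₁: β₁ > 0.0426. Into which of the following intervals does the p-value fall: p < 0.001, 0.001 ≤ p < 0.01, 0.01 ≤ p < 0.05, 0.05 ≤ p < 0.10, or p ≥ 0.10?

t = (0.0813 − 0.0426) / 0.0260 = 1.488.
df = n − 2 = 91 − 2 = 89.
One-sided p = P(T_{89} > t) ≈ 0.0701.
So 0.05 ≤ p < 0.10.

0.05 ≤ p < 0.10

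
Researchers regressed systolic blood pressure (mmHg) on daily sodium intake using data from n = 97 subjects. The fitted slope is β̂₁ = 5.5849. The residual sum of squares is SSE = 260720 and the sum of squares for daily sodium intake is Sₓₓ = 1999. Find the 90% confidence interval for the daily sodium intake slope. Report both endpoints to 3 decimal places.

MSE = SSE/(n − 2) = 260720/95 = 2744.42.
SE(β̂₁) = √(MSE/Sₓₓ) = √(2744.42/1999) = 1.17171.
df = n − 2 = 95.
t* = t_{0.05, 95} = 1.661052.
Margin = t* × SE = 1.661052 × 1.17171 = 1.94627.
CI: 5.5849 ± 1.94627 → (3.639, 7.531).
With 90% confidence, each one-unit increase in daily sodium intake is associated with a change of between 3.639 and 7.531 mmHg in systolic blood pressure.

(3.639, 7.531)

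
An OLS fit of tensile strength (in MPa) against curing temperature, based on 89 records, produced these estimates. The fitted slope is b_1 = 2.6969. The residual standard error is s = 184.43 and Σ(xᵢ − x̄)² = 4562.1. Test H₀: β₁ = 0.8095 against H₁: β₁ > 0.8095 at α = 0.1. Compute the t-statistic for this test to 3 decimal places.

SE(b_1) = s/√Sₓₓ = 184.43/√4562.1 = 2.73054.
t = (2.6969 − 0.8095) / 2.73054 = 0.691.
df = n − 2 = 87.
One-sided p ≈ 0.2456, which is ≥ 0.1, so fail to reject H₀.
The data do not give significant evidence that the true slope on curing temperature exceeds 0.8095 MPa per unit.

t = 0.691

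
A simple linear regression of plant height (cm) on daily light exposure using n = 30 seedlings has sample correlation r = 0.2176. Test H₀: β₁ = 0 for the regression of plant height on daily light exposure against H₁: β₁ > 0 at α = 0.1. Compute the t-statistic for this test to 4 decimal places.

t = 1.1797

t = r·√(n − 2)/√(1 − r²) = 0.2176·√28/√0.95265 = 1.1797.
df = n − 2 = 28.
One-sided p ≈ 0.1240, which is ≥ 0.1, so fail to reject H₀.
The data do not give significant evidence of a linear association between daily light exposure and plant height.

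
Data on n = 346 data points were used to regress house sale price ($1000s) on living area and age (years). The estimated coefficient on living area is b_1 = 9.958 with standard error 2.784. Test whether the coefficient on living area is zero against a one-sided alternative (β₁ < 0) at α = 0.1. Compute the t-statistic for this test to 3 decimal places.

H₀: β₁ = 0 vs H₁: β₁ < 0.
t = (b_1 − β₁⁰)/SE = 9.958 / 2.784 = 3.577.
df = n − k − 1 = 346 − 2 − 1 = 343.
One-sided p ≈ 0.9998, which is ≥ 0.1, so fail to reject H₀.
The data do not give significant evidence that the true slope on living area is negative, holding the other predictors fixed.

t = 3.577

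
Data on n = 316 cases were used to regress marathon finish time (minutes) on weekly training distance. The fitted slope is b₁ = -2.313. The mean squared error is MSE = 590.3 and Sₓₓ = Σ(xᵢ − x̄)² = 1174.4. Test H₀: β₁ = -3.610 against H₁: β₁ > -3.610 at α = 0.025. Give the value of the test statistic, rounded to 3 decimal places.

t = 1.829

SE(b₁) = √(MSE/Sₓₓ) = √(590.3/1174.4) = 0.708971.
t = (-2.313 − (-3.610)) / 0.708971 = 1.829.
df = n − 2 = 314.
One-sided p ≈ 0.0341, which is ≥ 0.025, so fail to reject H₀.
The data do not give significant evidence that the true slope on weekly training distance exceeds -3.610 minutes per unit.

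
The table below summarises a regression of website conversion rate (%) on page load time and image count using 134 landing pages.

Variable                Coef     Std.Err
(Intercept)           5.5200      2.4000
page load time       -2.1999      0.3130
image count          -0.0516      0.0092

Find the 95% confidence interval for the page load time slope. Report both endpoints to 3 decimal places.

(-2.819, -1.581)

Read off: b = -2.1999, SE = 0.3130 for page load time.
df = n − k − 1 = 134 − 2 − 1 = 131.
t* = t_{0.025, 131} = 1.978239.
Margin = t* × SE = 1.978239 × 0.3130 = 0.61919.
CI: -2.1999 ± 0.61919 → (-2.819, -1.581).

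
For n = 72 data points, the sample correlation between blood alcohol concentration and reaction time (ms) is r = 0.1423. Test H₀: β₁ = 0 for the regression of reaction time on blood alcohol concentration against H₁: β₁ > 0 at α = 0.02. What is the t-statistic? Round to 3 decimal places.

t = r·√(n − 2)/√(1 − r²) = 0.1423·√70/√0.979751 = 1.203.
df = n − 2 = 70.
One-sided p ≈ 0.1166, which is ≥ 0.02, so fail to reject H₀.
The data do not give significant evidence of a linear association between blood alcohol concentration and reaction time.

t = 1.203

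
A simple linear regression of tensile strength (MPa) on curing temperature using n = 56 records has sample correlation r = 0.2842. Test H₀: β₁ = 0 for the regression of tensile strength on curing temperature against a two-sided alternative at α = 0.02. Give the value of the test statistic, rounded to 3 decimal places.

t = 2.178

t = r·√(n − 2)/√(1 − r²) = 0.2842·√54/√0.91923 = 2.178.
df = n − 2 = 54.
Two-sided p ≈ 0.0338, which is ≥ 0.02, so fail to reject H₀.
The data do not give significant evidence of a linear association between curing temperature and tensile strength.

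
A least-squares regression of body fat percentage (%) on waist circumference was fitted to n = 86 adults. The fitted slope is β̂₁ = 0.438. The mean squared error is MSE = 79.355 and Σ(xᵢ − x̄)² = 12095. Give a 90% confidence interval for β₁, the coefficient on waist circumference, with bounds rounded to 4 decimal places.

(0.3033, 0.5727)

SE(β̂₁) = √(MSE/Sₓₓ) = √(79.355/12095) = 0.0809998.
df = n − 2 = 84.
t* = t_{0.05, 84} = 1.663197.
Margin = t* × SE = 1.663197 × 0.0809998 = 0.134719.
CI: 0.438 ± 0.134719 → (0.3033, 0.5727).
With 90% confidence, each one-unit increase in waist circumference is associated with a change of between 0.3033 and 0.5727 % in body fat percentage.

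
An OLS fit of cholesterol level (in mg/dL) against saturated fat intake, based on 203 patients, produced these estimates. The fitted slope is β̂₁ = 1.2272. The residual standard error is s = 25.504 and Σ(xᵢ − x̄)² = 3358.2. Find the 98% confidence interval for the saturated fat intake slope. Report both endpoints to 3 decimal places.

SE(β̂₁) = s/√Sₓₓ = 25.504/√3358.2 = 0.440104.
df = n − 2 = 201.
t* = t_{0.01, 201} = 2.345043.
Margin = t* × SE = 2.345043 × 0.440104 = 1.03206.
CI: 1.2272 ± 1.03206 → (0.195, 2.259).
With 98% confidence, each one-unit increase in saturated fat intake is associated with a change of between 0.195 and 2.259 mg/dL in cholesterol level.

(0.195, 2.259)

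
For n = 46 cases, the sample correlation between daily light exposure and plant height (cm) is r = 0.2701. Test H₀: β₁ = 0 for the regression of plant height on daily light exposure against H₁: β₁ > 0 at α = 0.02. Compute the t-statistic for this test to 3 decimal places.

t = 1.861

t = r·√(n − 2)/√(1 − r²) = 0.2701·√44/√0.927046 = 1.861.
df = n − 2 = 44.
One-sided p ≈ 0.0347, which is ≥ 0.02, so fail to reject H₀.
The data do not give significant evidence of a linear association between daily light exposure and plant height.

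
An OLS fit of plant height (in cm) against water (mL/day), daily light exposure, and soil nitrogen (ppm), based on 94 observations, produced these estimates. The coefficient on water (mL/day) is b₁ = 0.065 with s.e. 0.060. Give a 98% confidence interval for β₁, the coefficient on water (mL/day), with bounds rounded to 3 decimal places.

(-0.077, 0.207)

df = n − k − 1 = 94 − 3 − 1 = 90.
t* = t_{0.01, 90} = 2.368497.
Margin = t* × SE = 2.368497 × 0.060 = 0.14211.
CI: 0.065 ± 0.14211 → (-0.077, 0.207).
With 98% confidence, each one-unit increase in water (mL/day) is associated with a change of between -0.077 and 0.207 cm in plant height, holding the other predictors fixed.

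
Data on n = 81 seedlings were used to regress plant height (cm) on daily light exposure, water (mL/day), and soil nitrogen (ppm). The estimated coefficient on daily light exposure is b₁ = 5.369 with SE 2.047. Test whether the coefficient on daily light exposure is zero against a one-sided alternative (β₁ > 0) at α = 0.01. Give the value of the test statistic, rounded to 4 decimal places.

H₀: β₁ = 0 vs H₁: β₁ > 0.
t = (b₁ − β₁⁰)/SE = 5.369 / 2.047 = 2.6229.
df = n − k − 1 = 81 − 3 − 1 = 77.
One-sided p ≈ 0.0053, which is < 0.01, so reject H₀.
There is evidence that the true slope on daily light exposure is positive, holding the other predictors fixed.

t = 2.6229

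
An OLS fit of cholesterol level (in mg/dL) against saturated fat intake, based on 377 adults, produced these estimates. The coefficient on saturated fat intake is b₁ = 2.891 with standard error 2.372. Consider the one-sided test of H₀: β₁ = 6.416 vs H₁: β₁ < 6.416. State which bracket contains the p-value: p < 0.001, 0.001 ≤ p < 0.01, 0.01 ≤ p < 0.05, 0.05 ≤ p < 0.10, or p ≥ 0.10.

t = (2.891 − 6.416) / 2.372 = -1.486.
df = n − 2 = 377 − 2 = 375.
One-sided p = P(T_{375} < t) ≈ 0.0690.
So 0.05 ≤ p < 0.10.

0.05 ≤ p < 0.10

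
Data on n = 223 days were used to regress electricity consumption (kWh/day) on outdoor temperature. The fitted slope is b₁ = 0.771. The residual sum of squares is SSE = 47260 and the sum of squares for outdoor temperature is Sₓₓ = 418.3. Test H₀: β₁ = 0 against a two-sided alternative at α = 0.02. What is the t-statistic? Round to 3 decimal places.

t = 1.078

MSE = SSE/(n − 2) = 47260/221 = 213.846.
SE(b₁) = √(MSE/Sₓₓ) = √(213.846/418.3) = 0.715001.
t = 0.771 / 0.715001 = 1.078.
df = n − 2 = 221.
Two-sided p ≈ 0.2821, which is ≥ 0.02, so fail to reject H₀.
The data do not give significant evidence of an association between outdoor temperature and electricity consumption.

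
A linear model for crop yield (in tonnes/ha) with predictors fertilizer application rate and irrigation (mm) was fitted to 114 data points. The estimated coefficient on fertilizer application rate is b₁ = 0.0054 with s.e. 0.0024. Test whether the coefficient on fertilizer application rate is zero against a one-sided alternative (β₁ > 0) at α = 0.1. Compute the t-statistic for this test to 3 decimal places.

t = 2.250

H₀: β₁ = 0 vs H₁: β₁ > 0.
t = (b₁ − β₁⁰)/SE = 0.0054 / 0.0024 = 2.250.
df = n − k − 1 = 114 − 2 − 1 = 111.
One-sided p ≈ 0.0132, which is < 0.1, so reject H₀.
There is evidence that the true slope on fertilizer application rate is positive, holding the other predictors fixed.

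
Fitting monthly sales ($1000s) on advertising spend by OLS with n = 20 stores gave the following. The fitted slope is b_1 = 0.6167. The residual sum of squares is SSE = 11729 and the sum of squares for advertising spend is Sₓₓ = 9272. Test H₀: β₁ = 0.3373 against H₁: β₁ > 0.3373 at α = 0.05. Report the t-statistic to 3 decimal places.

MSE = SSE/(n − 2) = 11729/18 = 651.611.
SE(b_1) = √(MSE/Sₓₓ) = √(651.611/9272) = 0.265099.
t = (0.6167 − 0.3373) / 0.265099 = 1.054.
df = n − 2 = 18.
One-sided p ≈ 0.1529, which is ≥ 0.05, so fail to reject H₀.
The data do not give significant evidence that the true slope on advertising spend exceeds 0.3373 $1000s per unit.

t = 1.054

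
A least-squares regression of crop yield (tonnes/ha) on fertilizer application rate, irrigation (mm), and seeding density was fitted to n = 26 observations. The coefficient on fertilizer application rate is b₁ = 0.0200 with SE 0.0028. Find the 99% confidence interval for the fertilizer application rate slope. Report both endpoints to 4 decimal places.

(0.0121, 0.0279)

df = n − k − 1 = 26 − 3 − 1 = 22.
t* = t_{0.005, 22} = 2.818756.
Margin = t* × SE = 2.818756 × 0.0028 = 0.007893.
CI: 0.0200 ± 0.007893 → (0.0121, 0.0279).
With 99% confidence, each one-unit increase in fertilizer application rate is associated with a change of between 0.0121 and 0.0279 tonnes/ha in crop yield, holding the other predictors fixed.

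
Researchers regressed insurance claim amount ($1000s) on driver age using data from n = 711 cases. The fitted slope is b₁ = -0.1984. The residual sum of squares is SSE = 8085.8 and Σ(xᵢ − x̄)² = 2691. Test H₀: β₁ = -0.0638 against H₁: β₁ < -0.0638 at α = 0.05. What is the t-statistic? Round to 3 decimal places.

MSE = SSE/(n − 2) = 8085.8/709 = 11.4045.
SE(b₁) = √(MSE/Sₓₓ) = √(11.4045/2691) = 0.0651001.
t = (-0.1984 − (-0.0638)) / 0.0651001 = -2.068.
df = n − 2 = 709.
One-sided p ≈ 0.0195, which is < 0.05, so reject H₀.
There is evidence that the true slope on driver age is below -0.0638 $1000s per unit.

t = -2.068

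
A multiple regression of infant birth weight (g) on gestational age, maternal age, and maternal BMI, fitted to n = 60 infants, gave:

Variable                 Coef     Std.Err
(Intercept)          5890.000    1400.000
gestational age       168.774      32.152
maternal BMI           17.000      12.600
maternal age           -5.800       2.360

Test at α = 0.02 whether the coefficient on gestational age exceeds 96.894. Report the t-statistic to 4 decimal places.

t = 2.2356

Read off: b = 168.774, SE = 32.152 for gestational age.
H₀: β₁ = 96.894 vs H₁: β₁ > 96.894.
t = (168.774 − 96.894) / 32.152 = 2.2356.
df = n − k − 1 = 60 − 3 − 1 = 56.
One-sided p ≈ 0.0147, which is < 0.02, so reject H₀.
There is evidence that the true slope on gestational age exceeds 96.894 g per unit, holding the other predictors fixed.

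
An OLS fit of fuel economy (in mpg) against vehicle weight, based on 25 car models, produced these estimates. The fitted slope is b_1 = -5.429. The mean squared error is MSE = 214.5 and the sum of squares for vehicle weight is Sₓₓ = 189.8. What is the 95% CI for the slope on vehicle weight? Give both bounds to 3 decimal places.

SE(b_1) = √(MSE/Sₓₓ) = √(214.5/189.8) = 1.06308.
df = n − 2 = 23.
t* = t_{0.025, 23} = 2.068658.
Margin = t* × SE = 2.068658 × 1.06308 = 2.19915.
CI: -5.429 ± 2.19915 → (-7.628, -3.230).
With 95% confidence, each one-unit increase in vehicle weight is associated with a change of between -7.628 and -3.230 mpg in fuel economy.

(-7.628, -3.230)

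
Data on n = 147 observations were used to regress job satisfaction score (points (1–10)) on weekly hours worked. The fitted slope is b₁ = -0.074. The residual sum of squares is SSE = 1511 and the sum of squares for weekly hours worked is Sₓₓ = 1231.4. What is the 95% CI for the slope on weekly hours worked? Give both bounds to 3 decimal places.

(-0.256, 0.108)

MSE = SSE/(n − 2) = 1511/145 = 10.4207.
SE(b₁) = √(MSE/Sₓₓ) = √(10.4207/1231.4) = 0.0919917.
df = n − 2 = 145.
t* = t_{0.025, 145} = 1.97646.
Margin = t* × SE = 1.97646 × 0.0919917 = 0.18182.
CI: -0.074 ± 0.18182 → (-0.256, 0.108).
With 95% confidence, each one-unit increase in weekly hours worked is associated with a change of between -0.256 and 0.108 points (1–10) in job satisfaction score.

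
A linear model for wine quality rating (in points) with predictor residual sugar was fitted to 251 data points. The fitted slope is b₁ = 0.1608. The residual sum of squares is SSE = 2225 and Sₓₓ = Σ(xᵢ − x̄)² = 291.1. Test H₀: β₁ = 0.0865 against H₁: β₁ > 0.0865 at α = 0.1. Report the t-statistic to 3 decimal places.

t = 0.424

MSE = SSE/(n − 2) = 2225/249 = 8.93574.
SE(b₁) = √(MSE/Sₓₓ) = √(8.93574/291.1) = 0.175204.
t = (0.1608 − 0.0865) / 0.175204 = 0.424.
df = n − 2 = 249.
One-sided p ≈ 0.3359, which is ≥ 0.1, so fail to reject H₀.
The data do not give significant evidence that the true slope on residual sugar exceeds 0.0865 points per unit.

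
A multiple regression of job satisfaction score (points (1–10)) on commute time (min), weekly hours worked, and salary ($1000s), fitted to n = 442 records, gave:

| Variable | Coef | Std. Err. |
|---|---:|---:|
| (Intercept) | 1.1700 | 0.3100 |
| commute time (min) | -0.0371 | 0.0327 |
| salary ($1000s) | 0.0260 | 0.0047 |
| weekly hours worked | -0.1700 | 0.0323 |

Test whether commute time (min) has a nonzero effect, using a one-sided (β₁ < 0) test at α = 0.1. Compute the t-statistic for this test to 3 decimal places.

t = -1.135

Read off: b = -0.0371, SE = 0.0327 for commute time (min).
H₀: β₁ = 0 vs H₁: β₁ < 0.
t = -0.0371 / 0.0327 = -1.135.
df = n − k − 1 = 442 − 3 − 1 = 438.
One-sided p ≈ 0.1286, which is ≥ 0.1, so fail to reject H₀.
The data do not give significant evidence that the true slope on commute time (min) is negative, holding the other predictors fixed.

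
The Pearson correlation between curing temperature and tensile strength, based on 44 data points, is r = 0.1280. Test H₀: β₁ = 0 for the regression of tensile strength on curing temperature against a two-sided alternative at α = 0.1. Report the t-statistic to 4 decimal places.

t = r·√(n − 2)/√(1 − r²) = 0.1280·√42/√0.983616 = 0.8364.
df = n − 2 = 42.
Two-sided p ≈ 0.4077, which is ≥ 0.1, so fail to reject H₀.
The data do not give significant evidence of a linear association between curing temperature and tensile strength.

t = 0.8364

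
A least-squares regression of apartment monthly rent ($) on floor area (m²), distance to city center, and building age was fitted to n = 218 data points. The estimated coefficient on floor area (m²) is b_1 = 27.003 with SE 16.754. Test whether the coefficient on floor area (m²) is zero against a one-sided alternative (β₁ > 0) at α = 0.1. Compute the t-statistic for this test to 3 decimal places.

t = 1.612

H₀: β₁ = 0 vs H₁: β₁ > 0.
t = (b_1 − β₁⁰)/SE = 27.003 / 16.754 = 1.612.
df = n − k − 1 = 218 − 3 − 1 = 214.
One-sided p ≈ 0.0542, which is < 0.1, so reject H₀.
There is evidence that the true slope on floor area (m²) is positive, holding the other predictors fixed.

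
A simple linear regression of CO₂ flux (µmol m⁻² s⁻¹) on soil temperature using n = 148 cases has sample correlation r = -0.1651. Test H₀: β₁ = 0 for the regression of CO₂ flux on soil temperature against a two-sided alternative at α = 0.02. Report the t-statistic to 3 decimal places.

t = r·√(n − 2)/√(1 − r²) = -0.1651·√146/√0.972742 = -2.023.
df = n − 2 = 146.
Two-sided p ≈ 0.0449, which is ≥ 0.02, so fail to reject H₀.
The data do not give significant evidence of a linear association between soil temperature and CO₂ flux.

t = -2.023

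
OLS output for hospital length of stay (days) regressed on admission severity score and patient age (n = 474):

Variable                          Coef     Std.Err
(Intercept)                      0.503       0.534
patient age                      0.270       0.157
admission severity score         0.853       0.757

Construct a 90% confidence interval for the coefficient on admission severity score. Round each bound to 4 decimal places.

Read off: b = 0.853, SE = 0.757 for admission severity score.
df = n − k − 1 = 474 − 2 − 1 = 471.
t* = t_{0.05, 471} = 1.648095.
Margin = t* × SE = 1.648095 × 0.757 = 1.247608.
CI: 0.853 ± 1.247608 → (-0.3946, 2.1006).

(-0.3946, 2.1006)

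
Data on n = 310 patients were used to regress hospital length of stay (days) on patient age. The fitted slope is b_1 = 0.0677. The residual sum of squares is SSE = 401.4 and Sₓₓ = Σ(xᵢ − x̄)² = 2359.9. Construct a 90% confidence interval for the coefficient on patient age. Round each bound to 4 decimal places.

MSE = SSE/(n − 2) = 401.4/308 = 1.30325.
SE(b_1) = √(MSE/Sₓₓ) = √(1.30325/2359.9) = 0.0234999.
df = n − 2 = 308.
t* = t_{0.05, 308} = 1.649816.
Margin = t* × SE = 1.649816 × 0.0234999 = 0.038771.
CI: 0.0677 ± 0.038771 → (0.0289, 0.1065).
With 90% confidence, each one-unit increase in patient age is associated with a change of between 0.0289 and 0.1065 days in hospital length of stay.

(0.0289, 0.1065)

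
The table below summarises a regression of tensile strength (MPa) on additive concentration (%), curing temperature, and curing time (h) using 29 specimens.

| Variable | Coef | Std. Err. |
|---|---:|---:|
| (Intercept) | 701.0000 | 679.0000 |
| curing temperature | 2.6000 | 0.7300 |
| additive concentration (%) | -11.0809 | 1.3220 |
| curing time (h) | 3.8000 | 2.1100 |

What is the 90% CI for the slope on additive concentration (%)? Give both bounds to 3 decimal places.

Read off: b = -11.0809, SE = 1.3220 for additive concentration (%).
df = n − k − 1 = 29 − 3 − 1 = 25.
t* = t_{0.05, 25} = 1.708141.
Margin = t* × SE = 1.708141 × 1.3220 = 2.25816.
CI: -11.0809 ± 2.25816 → (-13.339, -8.823).

(-13.339, -8.823)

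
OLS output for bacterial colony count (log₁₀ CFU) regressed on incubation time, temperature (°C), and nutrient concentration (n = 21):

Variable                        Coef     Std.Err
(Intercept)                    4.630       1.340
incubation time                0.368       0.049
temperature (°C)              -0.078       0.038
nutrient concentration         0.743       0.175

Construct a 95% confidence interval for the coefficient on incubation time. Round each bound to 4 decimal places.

Read off: b = 0.368, SE = 0.049 for incubation time.
df = n − k − 1 = 21 − 3 − 1 = 17.
t* = t_{0.025, 17} = 2.109816.
Margin = t* × SE = 2.109816 × 0.049 = 0.103381.
CI: 0.368 ± 0.103381 → (0.2646, 0.4714).

(0.2646, 0.4714)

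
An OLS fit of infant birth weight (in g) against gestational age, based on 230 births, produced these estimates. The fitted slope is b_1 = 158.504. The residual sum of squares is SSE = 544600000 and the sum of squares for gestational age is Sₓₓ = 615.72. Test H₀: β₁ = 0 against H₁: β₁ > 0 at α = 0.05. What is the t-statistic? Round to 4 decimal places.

t = 2.5448

MSE = SSE/(n − 2) = 544600000/228 = 2.3886e+06.
SE(b_1) = √(MSE/Sₓₓ) = √(2.3886e+06/615.72) = 62.2845.
t = 158.504 / 62.2845 = 2.5448.
df = n − 2 = 228.
One-sided p ≈ 0.0058, which is < 0.05, so reject H₀.
There is evidence that the true slope on gestational age is positive.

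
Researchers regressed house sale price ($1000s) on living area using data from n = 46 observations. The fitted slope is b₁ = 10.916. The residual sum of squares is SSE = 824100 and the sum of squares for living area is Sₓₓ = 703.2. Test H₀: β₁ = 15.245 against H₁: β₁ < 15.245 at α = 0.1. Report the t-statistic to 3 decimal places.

MSE = SSE/(n − 2) = 824100/44 = 18729.5.
SE(b₁) = √(MSE/Sₓₓ) = √(18729.5/703.2) = 5.16089.
t = (10.916 − 15.245) / 5.16089 = -0.839.
df = n − 2 = 44.
One-sided p ≈ 0.2031, which is ≥ 0.1, so fail to reject H₀.
The data do not give significant evidence that the true slope on living area is below 15.245 $1000s per unit.

t = -0.839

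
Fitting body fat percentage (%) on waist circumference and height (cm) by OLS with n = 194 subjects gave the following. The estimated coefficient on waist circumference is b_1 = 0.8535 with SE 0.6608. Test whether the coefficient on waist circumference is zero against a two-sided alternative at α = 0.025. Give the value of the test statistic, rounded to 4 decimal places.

H₀: β₁ = 0 vs H₁: β₁ ≠ 0.
t = (b_1 − β₁⁰)/SE = 0.8535 / 0.6608 = 1.2916.
df = n − k − 1 = 194 − 2 − 1 = 191.
Two-sided p ≈ 0.1981, which is ≥ 0.025, so fail to reject H₀.
The data do not give significant evidence of an association between waist circumference and body fat percentage, after adjusting for the other predictors.

t = 1.2916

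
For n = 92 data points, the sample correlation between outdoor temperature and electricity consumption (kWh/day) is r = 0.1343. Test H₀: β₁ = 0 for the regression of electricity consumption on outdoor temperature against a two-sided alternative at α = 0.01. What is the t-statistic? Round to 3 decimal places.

t = r·√(n − 2)/√(1 − r²) = 0.1343·√90/√0.981964 = 1.286.
df = n − 2 = 90.
Two-sided p ≈ 0.2018, which is ≥ 0.01, so fail to reject H₀.
The data do not give significant evidence of a linear association between outdoor temperature and electricity consumption.

t = 1.286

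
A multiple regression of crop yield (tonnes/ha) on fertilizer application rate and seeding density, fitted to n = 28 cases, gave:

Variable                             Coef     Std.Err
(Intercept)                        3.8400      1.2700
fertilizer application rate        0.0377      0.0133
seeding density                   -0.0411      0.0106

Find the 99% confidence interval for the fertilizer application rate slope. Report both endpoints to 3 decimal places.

Read off: b = 0.0377, SE = 0.0133 for fertilizer application rate.
df = n − k − 1 = 28 − 2 − 1 = 25.
t* = t_{0.005, 25} = 2.787436.
Margin = t* × SE = 2.787436 × 0.0133 = 0.03707.
CI: 0.0377 ± 0.03707 → (0.001, 0.075).

(0.001, 0.075)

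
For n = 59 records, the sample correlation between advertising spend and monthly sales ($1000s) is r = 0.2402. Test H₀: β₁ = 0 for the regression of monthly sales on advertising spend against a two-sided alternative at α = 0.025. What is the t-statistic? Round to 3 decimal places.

t = r·√(n − 2)/√(1 − r²) = 0.2402·√57/√0.942304 = 1.868.
df = n − 2 = 57.
Two-sided p ≈ 0.0669, which is ≥ 0.025, so fail to reject H₀.
The data do not give significant evidence of a linear association between advertising spend and monthly sales.

t = 1.868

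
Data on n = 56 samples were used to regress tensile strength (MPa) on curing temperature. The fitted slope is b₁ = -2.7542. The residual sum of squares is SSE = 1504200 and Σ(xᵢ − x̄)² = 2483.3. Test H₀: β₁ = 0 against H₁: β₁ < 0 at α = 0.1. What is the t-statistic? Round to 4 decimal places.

MSE = SSE/(n − 2) = 1504200/54 = 27855.6.
SE(b₁) = √(MSE/Sₓₓ) = √(27855.6/2483.3) = 3.3492.
t = -2.7542 / 3.3492 = -0.8223.
df = n − 2 = 54.
One-sided p ≈ 0.2072, which is ≥ 0.1, so fail to reject H₀.
The data do not give significant evidence that the true slope on curing temperature is negative.

t = -0.8223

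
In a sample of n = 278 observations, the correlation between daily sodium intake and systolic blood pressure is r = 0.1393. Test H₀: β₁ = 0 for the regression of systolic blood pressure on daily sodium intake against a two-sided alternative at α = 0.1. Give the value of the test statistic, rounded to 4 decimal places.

t = 2.3370

t = r·√(n − 2)/√(1 − r²) = 0.1393·√276/√0.980596 = 2.3370.
df = n − 2 = 276.
Two-sided p ≈ 0.0202, which is < 0.1, so reject H₀.
There is evidence of a linear association between daily sodium intake and systolic blood pressure.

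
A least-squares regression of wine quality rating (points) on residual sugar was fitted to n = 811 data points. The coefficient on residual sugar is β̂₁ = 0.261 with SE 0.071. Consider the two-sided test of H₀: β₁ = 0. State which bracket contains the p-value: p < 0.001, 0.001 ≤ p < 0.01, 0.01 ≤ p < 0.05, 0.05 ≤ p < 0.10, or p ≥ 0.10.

t = 0.261 / 0.071 = 3.676.
df = n − 2 = 811 − 2 = 809.
Two-sided p = 2·P(T_{809} > |t|) ≈ 0.0003.
So p < 0.001.

p < 0.001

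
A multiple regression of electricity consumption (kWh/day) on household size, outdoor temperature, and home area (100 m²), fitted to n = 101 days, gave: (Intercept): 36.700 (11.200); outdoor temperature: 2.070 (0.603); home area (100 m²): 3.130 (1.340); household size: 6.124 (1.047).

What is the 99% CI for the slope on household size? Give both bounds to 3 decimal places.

Read off: b = 6.124, SE = 1.047 for household size.
df = n − k − 1 = 101 − 3 − 1 = 97.
t* = t_{0.005, 97} = 2.627468.
Margin = t* × SE = 2.627468 × 1.047 = 2.75096.
CI: 6.124 ± 2.75096 → (3.373, 8.875).

(3.373, 8.875)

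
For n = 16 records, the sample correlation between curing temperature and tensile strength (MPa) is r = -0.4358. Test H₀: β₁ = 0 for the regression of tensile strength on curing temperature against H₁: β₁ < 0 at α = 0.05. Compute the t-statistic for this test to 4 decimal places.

t = r·√(n − 2)/√(1 − r²) = -0.4358·√14/√0.810078 = -1.8117.
df = n − 2 = 14.
One-sided p ≈ 0.0458, which is < 0.05, so reject H₀.
There is evidence of a linear association between curing temperature and tensile strength.

t = -1.8117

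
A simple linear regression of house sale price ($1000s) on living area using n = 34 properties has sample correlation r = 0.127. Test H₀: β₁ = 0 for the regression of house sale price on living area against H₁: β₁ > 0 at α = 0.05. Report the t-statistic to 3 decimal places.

t = r·√(n − 2)/√(1 − r²) = 0.127·√32/√0.983871 = 0.724.
df = n − 2 = 32.
One-sided p ≈ 0.2371, which is ≥ 0.05, so fail to reject H₀.
The data do not give significant evidence of a linear association between living area and house sale price.

t = 0.724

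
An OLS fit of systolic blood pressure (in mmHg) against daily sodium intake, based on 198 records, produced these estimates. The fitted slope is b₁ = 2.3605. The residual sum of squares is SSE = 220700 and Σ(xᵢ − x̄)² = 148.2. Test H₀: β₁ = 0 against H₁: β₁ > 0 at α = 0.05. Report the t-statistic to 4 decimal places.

MSE = SSE/(n − 2) = 220700/196 = 1126.02.
SE(b₁) = √(MSE/Sₓₓ) = √(1126.02/148.2) = 2.75644.
t = 2.3605 / 2.75644 = 0.8564.
df = n − 2 = 196.
One-sided p ≈ 0.1964, which is ≥ 0.05, so fail to reject H₀.
The data do not give significant evidence that the true slope on daily sodium intake is positive.

t = 0.8564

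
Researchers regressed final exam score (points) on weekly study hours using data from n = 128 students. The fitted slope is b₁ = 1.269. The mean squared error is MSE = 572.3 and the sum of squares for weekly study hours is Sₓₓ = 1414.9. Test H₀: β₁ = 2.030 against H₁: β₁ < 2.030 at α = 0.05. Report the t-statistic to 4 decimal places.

SE(b₁) = √(MSE/Sₓₓ) = √(572.3/1414.9) = 0.635988.
t = (1.269 − 2.030) / 0.635988 = -1.1966.
df = n − 2 = 126.
One-sided p ≈ 0.1169, which is ≥ 0.05, so fail to reject H₀.
The data do not give significant evidence that the true slope on weekly study hours is below 2.030 points per unit.

t = -1.1966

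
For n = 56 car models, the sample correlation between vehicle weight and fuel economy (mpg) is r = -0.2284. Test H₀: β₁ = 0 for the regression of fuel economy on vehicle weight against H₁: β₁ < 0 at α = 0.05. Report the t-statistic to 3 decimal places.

t = r·√(n − 2)/√(1 − r²) = -0.2284·√54/√0.947833 = -1.724.
df = n − 2 = 54.
One-sided p ≈ 0.0452, which is < 0.05, so reject H₀.
There is evidence of a linear association between vehicle weight and fuel economy.

t = -1.724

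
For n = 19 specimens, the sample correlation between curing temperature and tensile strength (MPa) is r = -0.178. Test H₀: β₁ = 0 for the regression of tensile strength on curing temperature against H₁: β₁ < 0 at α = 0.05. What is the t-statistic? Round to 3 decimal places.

t = -0.746

t = r·√(n − 2)/√(1 − r²) = -0.178·√17/√0.968316 = -0.746.
df = n − 2 = 17.
One-sided p ≈ 0.2330, which is ≥ 0.05, so fail to reject H₀.
The data do not give significant evidence of a linear association between curing temperature and tensile strength.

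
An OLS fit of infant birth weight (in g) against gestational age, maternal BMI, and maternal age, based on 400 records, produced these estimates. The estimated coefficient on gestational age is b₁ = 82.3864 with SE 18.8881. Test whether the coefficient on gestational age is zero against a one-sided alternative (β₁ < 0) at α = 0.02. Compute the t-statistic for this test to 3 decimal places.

H₀: β₁ = 0 vs H₁: β₁ < 0.
t = (b₁ − β₁⁰)/SE = 82.3864 / 18.8881 = 4.362.
df = n − k − 1 = 400 − 3 − 1 = 396.
One-sided p ≈ 1.0000, which is ≥ 0.02, so fail to reject H₀.
The data do not give significant evidence that the true slope on gestational age is negative, holding the other predictors fixed.

t = 4.362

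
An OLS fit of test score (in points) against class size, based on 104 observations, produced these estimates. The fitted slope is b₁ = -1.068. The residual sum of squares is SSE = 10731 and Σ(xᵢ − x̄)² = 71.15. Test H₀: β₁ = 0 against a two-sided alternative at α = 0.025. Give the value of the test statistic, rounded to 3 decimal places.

MSE = SSE/(n − 2) = 10731/102 = 105.206.
SE(b₁) = √(MSE/Sₓₓ) = √(105.206/71.15) = 1.216.
t = -1.068 / 1.216 = -0.878.
df = n − 2 = 102.
Two-sided p ≈ 0.3818, which is ≥ 0.025, so fail to reject H₀.
The data do not give significant evidence of an association between class size and test score.

t = -0.878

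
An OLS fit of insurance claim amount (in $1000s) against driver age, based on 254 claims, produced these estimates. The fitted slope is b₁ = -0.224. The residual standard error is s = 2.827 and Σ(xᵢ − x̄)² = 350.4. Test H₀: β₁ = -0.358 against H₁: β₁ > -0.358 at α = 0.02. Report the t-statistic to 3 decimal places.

SE(b₁) = s/√Sₓₓ = 2.827/√350.4 = 0.151023.
t = (-0.224 − (-0.358)) / 0.151023 = 0.887.
df = n − 2 = 252.
One-sided p ≈ 0.1879, which is ≥ 0.02, so fail to reject H₀.
The data do not give significant evidence that the true slope on driver age exceeds -0.358 $1000s per unit.

t = 0.887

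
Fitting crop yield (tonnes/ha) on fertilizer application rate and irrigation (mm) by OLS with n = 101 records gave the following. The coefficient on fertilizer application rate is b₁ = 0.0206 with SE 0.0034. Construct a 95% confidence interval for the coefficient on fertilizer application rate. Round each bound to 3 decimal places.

df = n − k − 1 = 101 − 2 − 1 = 98.
t* = t_{0.025, 98} = 1.984467.
Margin = t* × SE = 1.984467 × 0.0034 = 0.00675.
CI: 0.0206 ± 0.00675 → (0.014, 0.027).
With 95% confidence, each one-unit increase in fertilizer application rate is associated with a change of between 0.014 and 0.027 tonnes/ha in crop yield, holding the other predictors fixed.

(0.014, 0.027)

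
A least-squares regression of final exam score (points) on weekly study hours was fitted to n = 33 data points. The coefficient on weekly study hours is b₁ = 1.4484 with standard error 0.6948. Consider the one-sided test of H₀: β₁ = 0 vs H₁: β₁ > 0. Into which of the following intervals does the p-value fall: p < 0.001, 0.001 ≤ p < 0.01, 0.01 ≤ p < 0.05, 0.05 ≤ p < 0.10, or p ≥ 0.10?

0.01 ≤ p < 0.05

t = 1.4484 / 0.6948 = 2.085.
df = n − 2 = 33 − 2 = 31.
One-sided p = P(T_{31} > t) ≈ 0.0227.
So 0.01 ≤ p < 0.05.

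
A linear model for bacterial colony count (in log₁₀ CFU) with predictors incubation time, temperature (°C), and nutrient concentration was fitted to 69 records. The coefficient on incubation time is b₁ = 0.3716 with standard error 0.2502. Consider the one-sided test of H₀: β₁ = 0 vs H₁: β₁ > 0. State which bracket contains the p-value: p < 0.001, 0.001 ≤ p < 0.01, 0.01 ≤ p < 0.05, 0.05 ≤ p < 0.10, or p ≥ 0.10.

t = 0.3716 / 0.2502 = 1.485.
df = n − k − 1 = 69 − 3 − 1 = 65.
One-sided p = P(T_{65} > t) ≈ 0.0712.
So 0.05 ≤ p < 0.10.

0.05 ≤ p < 0.10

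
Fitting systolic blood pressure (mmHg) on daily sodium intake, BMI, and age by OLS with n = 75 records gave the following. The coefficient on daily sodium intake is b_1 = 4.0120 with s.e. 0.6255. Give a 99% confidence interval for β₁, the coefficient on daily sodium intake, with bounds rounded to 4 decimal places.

(2.3564, 5.6676)

df = n − k − 1 = 75 − 3 − 1 = 71.
t* = t_{0.005, 71} = 2.646863.
Margin = t* × SE = 2.646863 × 0.6255 = 1.655613.
CI: 4.0120 ± 1.655613 → (2.3564, 5.6676).
With 99% confidence, each one-unit increase in daily sodium intake is associated with a change of between 2.3564 and 5.6676 mmHg in systolic blood pressure, holding the other predictors fixed.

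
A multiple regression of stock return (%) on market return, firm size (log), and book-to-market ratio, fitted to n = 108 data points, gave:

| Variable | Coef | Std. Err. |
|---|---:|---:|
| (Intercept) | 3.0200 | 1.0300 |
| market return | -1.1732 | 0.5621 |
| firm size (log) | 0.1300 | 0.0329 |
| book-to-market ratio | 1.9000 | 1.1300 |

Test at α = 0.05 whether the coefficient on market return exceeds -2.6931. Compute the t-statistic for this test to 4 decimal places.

Read off: b = -1.1732, SE = 0.5621 for market return.
H₀: β₁ = -2.6931 vs H₁: β₁ > -2.6931.
t = (-1.1732 − (-2.6931)) / 0.5621 = 2.7040.
df = n − k − 1 = 108 − 3 − 1 = 104.
One-sided p ≈ 0.0040, which is < 0.05, so reject H₀.
There is evidence that the true slope on market return exceeds -2.6931 % per unit, holding the other predictors fixed.

t = 2.7040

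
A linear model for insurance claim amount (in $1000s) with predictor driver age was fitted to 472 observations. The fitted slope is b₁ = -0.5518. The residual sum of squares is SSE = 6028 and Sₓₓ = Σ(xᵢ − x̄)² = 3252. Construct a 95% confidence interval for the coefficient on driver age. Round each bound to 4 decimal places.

(-0.6752, -0.4284)

MSE = SSE/(n − 2) = 6028/470 = 12.8255.
SE(b₁) = √(MSE/Sₓₓ) = √(12.8255/3252) = 0.0628004.
df = n − 2 = 470.
t* = t_{0.025, 470} = 1.965024.
Margin = t* × SE = 1.965024 × 0.0628004 = 0.123404.
CI: -0.5518 ± 0.123404 → (-0.6752, -0.4284).
With 95% confidence, each one-unit increase in driver age is associated with a change of between -0.6752 and -0.4284 $1000s in insurance claim amount.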